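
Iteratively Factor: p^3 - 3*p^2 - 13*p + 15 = (p - 1)*(p^2 - 2*p - 15) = (p - 1)*(p + 3)*(p - 5)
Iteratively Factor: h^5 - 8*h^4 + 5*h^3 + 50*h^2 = (h - 5)*(h^4 - 3*h^3 - 10*h^2) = (h - 5)*(h + 2)*(h^3 - 5*h^2) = h*(h - 5)*(h + 2)*(h^2 - 5*h) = h^2*(h - 5)*(h + 2)*(h - 5)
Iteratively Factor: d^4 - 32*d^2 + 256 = (d + 4)*(d^3 - 4*d^2 - 16*d + 64) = (d + 4)^2*(d^2 - 8*d + 16) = (d - 4)*(d + 4)^2*(d - 4)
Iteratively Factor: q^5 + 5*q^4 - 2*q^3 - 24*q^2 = (q + 4)*(q^4 + q^3 - 6*q^2) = q*(q + 4)*(q^3 + q^2 - 6*q) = q*(q + 3)*(q + 4)*(q^2 - 2*q) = q^2*(q + 3)*(q + 4)*(q - 2)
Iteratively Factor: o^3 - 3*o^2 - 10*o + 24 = (o + 3)*(o^2 - 6*o + 8) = (o - 4)*(o + 3)*(o - 2)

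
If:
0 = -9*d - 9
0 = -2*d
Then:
No Solution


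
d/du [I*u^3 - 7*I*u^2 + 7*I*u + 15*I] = I*(3*u^2 - 14*u + 7)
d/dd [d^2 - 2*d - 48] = 2*d - 2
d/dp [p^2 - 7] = 2*p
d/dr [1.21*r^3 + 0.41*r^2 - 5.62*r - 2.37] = 3.63*r^2 + 0.82*r - 5.62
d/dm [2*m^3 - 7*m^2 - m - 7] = 6*m^2 - 14*m - 1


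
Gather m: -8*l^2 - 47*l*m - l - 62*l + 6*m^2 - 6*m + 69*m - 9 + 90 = -8*l^2 - 63*l + 6*m^2 + m*(63 - 47*l) + 81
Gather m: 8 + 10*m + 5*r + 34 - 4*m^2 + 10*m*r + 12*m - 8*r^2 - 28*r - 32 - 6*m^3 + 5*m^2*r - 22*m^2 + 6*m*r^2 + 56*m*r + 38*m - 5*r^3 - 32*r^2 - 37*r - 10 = -6*m^3 + m^2*(5*r - 26) + m*(6*r^2 + 66*r + 60) - 5*r^3 - 40*r^2 - 60*r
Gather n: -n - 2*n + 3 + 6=9 - 3*n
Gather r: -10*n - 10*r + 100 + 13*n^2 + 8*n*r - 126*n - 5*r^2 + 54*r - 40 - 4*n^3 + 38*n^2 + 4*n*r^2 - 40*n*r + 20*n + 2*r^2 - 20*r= -4*n^3 + 51*n^2 - 116*n + r^2*(4*n - 3) + r*(24 - 32*n) + 60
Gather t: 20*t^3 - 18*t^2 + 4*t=20*t^3 - 18*t^2 + 4*t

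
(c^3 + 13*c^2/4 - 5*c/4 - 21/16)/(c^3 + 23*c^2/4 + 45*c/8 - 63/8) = (c + 1/2)/(c + 3)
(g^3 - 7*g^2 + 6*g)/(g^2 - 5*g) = (g^2 - 7*g + 6)/(g - 5)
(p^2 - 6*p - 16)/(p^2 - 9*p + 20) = (p^2 - 6*p - 16)/(p^2 - 9*p + 20)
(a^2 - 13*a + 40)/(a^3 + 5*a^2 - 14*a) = (a^2 - 13*a + 40)/(a*(a^2 + 5*a - 14))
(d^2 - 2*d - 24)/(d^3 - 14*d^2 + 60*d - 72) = (d + 4)/(d^2 - 8*d + 12)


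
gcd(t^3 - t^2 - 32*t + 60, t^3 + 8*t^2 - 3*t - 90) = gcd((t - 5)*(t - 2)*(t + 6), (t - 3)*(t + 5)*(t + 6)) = t + 6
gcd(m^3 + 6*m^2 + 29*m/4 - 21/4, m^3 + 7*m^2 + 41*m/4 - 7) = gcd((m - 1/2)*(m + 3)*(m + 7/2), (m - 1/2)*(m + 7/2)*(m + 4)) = m^2 + 3*m - 7/4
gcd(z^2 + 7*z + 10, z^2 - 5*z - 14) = z + 2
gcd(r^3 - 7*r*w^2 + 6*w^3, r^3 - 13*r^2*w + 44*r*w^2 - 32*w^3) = r - w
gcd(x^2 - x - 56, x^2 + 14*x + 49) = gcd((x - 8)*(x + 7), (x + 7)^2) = x + 7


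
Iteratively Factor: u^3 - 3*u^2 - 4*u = (u + 1)*(u^2 - 4*u) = (u - 4)*(u + 1)*(u)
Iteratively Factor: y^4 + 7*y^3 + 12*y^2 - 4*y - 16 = (y + 4)*(y^3 + 3*y^2 - 4) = (y + 2)*(y + 4)*(y^2 + y - 2) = (y + 2)^2*(y + 4)*(y - 1)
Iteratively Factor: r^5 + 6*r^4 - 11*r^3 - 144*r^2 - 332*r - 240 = (r - 5)*(r^4 + 11*r^3 + 44*r^2 + 76*r + 48) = (r - 5)*(r + 3)*(r^3 + 8*r^2 + 20*r + 16) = (r - 5)*(r + 2)*(r + 3)*(r^2 + 6*r + 8) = (r - 5)*(r + 2)^2*(r + 3)*(r + 4)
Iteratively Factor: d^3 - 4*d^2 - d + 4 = (d - 4)*(d^2 - 1) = (d - 4)*(d - 1)*(d + 1)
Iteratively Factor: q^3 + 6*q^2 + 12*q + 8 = (q + 2)*(q^2 + 4*q + 4) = (q + 2)^2*(q + 2)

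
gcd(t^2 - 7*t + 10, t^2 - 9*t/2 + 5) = t - 2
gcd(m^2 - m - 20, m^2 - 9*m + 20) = m - 5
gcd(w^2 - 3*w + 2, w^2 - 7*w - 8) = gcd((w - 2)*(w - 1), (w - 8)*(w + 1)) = 1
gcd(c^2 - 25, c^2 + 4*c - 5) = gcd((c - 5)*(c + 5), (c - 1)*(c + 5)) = c + 5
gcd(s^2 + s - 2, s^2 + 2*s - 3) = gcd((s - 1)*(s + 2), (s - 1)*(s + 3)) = s - 1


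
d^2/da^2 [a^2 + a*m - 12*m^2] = 2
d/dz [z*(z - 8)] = 2*z - 8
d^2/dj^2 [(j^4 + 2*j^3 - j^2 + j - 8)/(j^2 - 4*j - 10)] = 2*(j^6 - 12*j^5 + 18*j^4 + 369*j^3 + 786*j^2 + 726*j - 348)/(j^6 - 12*j^5 + 18*j^4 + 176*j^3 - 180*j^2 - 1200*j - 1000)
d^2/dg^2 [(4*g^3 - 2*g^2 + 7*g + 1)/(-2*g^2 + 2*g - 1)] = 28*(-2*g^3 + 3*g - 1)/(8*g^6 - 24*g^5 + 36*g^4 - 32*g^3 + 18*g^2 - 6*g + 1)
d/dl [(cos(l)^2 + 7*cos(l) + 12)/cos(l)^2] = (7*cos(l) + 24)*sin(l)/cos(l)^3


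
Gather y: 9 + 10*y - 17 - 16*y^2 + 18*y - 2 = -16*y^2 + 28*y - 10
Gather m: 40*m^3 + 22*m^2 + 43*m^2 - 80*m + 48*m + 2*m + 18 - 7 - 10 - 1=40*m^3 + 65*m^2 - 30*m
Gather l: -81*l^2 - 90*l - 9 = -81*l^2 - 90*l - 9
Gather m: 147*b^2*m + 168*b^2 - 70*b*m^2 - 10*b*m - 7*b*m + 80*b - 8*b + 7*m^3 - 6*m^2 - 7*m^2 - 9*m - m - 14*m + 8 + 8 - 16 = 168*b^2 + 72*b + 7*m^3 + m^2*(-70*b - 13) + m*(147*b^2 - 17*b - 24)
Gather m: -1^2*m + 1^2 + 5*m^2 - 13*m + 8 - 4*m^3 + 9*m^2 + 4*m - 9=-4*m^3 + 14*m^2 - 10*m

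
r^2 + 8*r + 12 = (r + 2)*(r + 6)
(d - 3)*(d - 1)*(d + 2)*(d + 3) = d^4 + d^3 - 11*d^2 - 9*d + 18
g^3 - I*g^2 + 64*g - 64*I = (g - 8*I)*(g - I)*(g + 8*I)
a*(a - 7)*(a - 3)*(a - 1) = a^4 - 11*a^3 + 31*a^2 - 21*a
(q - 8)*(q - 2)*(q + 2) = q^3 - 8*q^2 - 4*q + 32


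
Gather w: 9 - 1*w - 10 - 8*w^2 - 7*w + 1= -8*w^2 - 8*w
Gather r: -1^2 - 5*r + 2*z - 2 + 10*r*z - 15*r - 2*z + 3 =r*(10*z - 20)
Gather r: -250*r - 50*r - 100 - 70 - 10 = -300*r - 180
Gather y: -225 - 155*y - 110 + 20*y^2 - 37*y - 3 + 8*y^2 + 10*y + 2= 28*y^2 - 182*y - 336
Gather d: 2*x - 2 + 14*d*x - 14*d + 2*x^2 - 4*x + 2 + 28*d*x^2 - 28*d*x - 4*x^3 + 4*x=d*(28*x^2 - 14*x - 14) - 4*x^3 + 2*x^2 + 2*x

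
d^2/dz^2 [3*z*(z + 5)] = 6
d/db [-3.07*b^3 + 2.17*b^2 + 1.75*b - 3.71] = -9.21*b^2 + 4.34*b + 1.75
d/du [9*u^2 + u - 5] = 18*u + 1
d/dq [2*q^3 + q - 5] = 6*q^2 + 1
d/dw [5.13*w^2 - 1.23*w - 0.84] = 10.26*w - 1.23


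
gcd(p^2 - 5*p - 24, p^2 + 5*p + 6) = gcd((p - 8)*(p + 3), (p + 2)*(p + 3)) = p + 3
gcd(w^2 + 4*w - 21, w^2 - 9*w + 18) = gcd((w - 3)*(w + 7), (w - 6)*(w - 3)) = w - 3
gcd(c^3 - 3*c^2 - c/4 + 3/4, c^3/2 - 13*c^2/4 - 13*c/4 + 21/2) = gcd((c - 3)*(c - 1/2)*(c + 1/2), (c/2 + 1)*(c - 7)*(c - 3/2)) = 1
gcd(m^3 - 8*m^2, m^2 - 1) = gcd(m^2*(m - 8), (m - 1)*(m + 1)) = 1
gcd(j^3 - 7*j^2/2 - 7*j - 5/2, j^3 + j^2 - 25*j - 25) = j^2 - 4*j - 5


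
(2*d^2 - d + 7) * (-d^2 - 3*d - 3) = -2*d^4 - 5*d^3 - 10*d^2 - 18*d - 21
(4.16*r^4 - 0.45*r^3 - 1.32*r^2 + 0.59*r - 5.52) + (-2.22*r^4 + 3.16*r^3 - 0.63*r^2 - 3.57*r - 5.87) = 1.94*r^4 + 2.71*r^3 - 1.95*r^2 - 2.98*r - 11.39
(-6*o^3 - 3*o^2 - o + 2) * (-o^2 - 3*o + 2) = 6*o^5 + 21*o^4 - 2*o^3 - 5*o^2 - 8*o + 4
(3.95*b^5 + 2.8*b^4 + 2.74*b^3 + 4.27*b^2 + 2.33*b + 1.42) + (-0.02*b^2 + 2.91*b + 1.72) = 3.95*b^5 + 2.8*b^4 + 2.74*b^3 + 4.25*b^2 + 5.24*b + 3.14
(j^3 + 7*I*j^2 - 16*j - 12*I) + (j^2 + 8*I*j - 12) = j^3 + j^2 + 7*I*j^2 - 16*j + 8*I*j - 12 - 12*I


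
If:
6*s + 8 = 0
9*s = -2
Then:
No Solution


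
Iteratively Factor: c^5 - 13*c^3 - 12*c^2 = (c - 4)*(c^4 + 4*c^3 + 3*c^2) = (c - 4)*(c + 3)*(c^3 + c^2) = (c - 4)*(c + 1)*(c + 3)*(c^2) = c*(c - 4)*(c + 1)*(c + 3)*(c)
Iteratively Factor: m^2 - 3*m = (m)*(m - 3)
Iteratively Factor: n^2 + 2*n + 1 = (n + 1)*(n + 1)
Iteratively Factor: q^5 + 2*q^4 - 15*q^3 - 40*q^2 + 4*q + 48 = (q - 1)*(q^4 + 3*q^3 - 12*q^2 - 52*q - 48) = (q - 1)*(q + 3)*(q^3 - 12*q - 16) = (q - 1)*(q + 2)*(q + 3)*(q^2 - 2*q - 8) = (q - 4)*(q - 1)*(q + 2)*(q + 3)*(q + 2)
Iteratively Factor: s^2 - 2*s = (s)*(s - 2)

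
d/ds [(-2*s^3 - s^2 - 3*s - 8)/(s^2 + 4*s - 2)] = (-2*s^4 - 16*s^3 + 11*s^2 + 20*s + 38)/(s^4 + 8*s^3 + 12*s^2 - 16*s + 4)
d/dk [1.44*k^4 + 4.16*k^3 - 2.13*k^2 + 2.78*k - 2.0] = 5.76*k^3 + 12.48*k^2 - 4.26*k + 2.78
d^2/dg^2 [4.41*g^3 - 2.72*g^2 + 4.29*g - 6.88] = 26.46*g - 5.44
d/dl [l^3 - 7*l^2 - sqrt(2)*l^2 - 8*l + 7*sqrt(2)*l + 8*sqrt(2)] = 3*l^2 - 14*l - 2*sqrt(2)*l - 8 + 7*sqrt(2)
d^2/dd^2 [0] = 0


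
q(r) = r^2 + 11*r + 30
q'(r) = 2*r + 11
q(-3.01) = 5.95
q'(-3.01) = 4.98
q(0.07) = 30.77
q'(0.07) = 11.14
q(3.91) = 88.30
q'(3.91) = 18.82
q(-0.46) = 25.15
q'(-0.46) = 10.08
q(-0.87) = 21.19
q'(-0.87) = 9.26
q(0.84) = 39.95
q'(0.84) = 12.68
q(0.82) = 39.69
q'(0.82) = 12.64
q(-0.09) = 29.02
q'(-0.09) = 10.82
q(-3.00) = 6.00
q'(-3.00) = 5.00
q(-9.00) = 12.00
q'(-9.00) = -7.00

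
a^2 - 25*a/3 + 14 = (a - 6)*(a - 7/3)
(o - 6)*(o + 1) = o^2 - 5*o - 6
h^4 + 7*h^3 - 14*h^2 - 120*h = h*(h - 4)*(h + 5)*(h + 6)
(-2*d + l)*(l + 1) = -2*d*l - 2*d + l^2 + l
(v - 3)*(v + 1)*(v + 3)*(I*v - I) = I*v^4 - 10*I*v^2 + 9*I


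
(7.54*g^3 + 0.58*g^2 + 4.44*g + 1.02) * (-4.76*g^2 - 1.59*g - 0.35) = -35.8904*g^5 - 14.7494*g^4 - 24.6956*g^3 - 12.1178*g^2 - 3.1758*g - 0.357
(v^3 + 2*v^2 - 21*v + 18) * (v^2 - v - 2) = v^5 + v^4 - 25*v^3 + 35*v^2 + 24*v - 36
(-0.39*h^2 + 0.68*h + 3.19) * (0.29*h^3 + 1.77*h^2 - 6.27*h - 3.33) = -0.1131*h^5 - 0.4931*h^4 + 4.574*h^3 + 2.6814*h^2 - 22.2657*h - 10.6227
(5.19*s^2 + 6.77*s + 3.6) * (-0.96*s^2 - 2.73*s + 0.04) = -4.9824*s^4 - 20.6679*s^3 - 21.7305*s^2 - 9.5572*s + 0.144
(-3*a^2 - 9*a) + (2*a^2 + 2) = -a^2 - 9*a + 2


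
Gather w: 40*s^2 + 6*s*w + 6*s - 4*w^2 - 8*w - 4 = 40*s^2 + 6*s - 4*w^2 + w*(6*s - 8) - 4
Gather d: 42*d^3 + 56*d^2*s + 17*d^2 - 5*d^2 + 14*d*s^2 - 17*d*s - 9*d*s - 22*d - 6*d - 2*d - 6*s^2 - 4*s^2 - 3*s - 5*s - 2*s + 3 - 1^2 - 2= 42*d^3 + d^2*(56*s + 12) + d*(14*s^2 - 26*s - 30) - 10*s^2 - 10*s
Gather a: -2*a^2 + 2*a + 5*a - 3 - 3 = -2*a^2 + 7*a - 6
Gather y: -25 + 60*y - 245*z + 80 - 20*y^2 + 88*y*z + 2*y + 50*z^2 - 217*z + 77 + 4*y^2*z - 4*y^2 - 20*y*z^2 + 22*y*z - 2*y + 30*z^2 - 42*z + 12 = y^2*(4*z - 24) + y*(-20*z^2 + 110*z + 60) + 80*z^2 - 504*z + 144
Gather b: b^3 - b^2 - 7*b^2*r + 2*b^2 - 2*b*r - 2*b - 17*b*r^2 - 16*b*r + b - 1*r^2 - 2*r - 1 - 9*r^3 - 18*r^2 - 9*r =b^3 + b^2*(1 - 7*r) + b*(-17*r^2 - 18*r - 1) - 9*r^3 - 19*r^2 - 11*r - 1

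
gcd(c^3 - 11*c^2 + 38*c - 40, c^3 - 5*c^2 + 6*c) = c - 2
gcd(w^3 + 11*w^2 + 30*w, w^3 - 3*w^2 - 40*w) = w^2 + 5*w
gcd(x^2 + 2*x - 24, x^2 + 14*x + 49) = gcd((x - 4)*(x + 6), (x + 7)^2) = 1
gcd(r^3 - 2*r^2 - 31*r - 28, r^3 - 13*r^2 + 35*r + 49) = r^2 - 6*r - 7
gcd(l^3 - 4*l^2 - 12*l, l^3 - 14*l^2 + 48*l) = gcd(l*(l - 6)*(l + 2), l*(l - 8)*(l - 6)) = l^2 - 6*l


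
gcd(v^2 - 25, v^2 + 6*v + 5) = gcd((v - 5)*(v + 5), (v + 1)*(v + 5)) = v + 5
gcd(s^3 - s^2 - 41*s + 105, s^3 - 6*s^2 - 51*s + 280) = s^2 + 2*s - 35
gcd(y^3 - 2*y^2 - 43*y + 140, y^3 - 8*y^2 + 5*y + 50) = y - 5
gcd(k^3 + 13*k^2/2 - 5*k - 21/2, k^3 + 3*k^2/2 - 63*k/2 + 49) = k + 7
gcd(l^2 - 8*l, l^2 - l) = l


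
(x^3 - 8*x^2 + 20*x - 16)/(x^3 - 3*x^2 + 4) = (x - 4)/(x + 1)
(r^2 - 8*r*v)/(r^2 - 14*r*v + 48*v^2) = r/(r - 6*v)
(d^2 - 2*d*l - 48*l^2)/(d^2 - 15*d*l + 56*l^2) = (d + 6*l)/(d - 7*l)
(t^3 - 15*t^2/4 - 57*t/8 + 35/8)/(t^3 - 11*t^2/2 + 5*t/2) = (t + 7/4)/t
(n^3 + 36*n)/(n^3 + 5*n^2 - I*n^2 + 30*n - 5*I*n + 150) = n*(n + 6*I)/(n^2 + 5*n*(1 + I) + 25*I)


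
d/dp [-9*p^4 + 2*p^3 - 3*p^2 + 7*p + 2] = -36*p^3 + 6*p^2 - 6*p + 7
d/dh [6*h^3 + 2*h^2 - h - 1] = 18*h^2 + 4*h - 1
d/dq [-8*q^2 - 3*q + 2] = -16*q - 3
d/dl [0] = 0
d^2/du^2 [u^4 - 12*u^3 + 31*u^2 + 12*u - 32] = 12*u^2 - 72*u + 62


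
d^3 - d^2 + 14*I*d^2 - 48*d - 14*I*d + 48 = (d - 1)*(d + 6*I)*(d + 8*I)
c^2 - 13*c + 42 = (c - 7)*(c - 6)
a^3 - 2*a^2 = a^2*(a - 2)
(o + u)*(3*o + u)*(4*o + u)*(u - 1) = 12*o^3*u - 12*o^3 + 19*o^2*u^2 - 19*o^2*u + 8*o*u^3 - 8*o*u^2 + u^4 - u^3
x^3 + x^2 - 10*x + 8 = (x - 2)*(x - 1)*(x + 4)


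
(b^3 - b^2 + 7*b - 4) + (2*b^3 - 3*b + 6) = 3*b^3 - b^2 + 4*b + 2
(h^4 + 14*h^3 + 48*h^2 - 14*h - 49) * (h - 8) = h^5 + 6*h^4 - 64*h^3 - 398*h^2 + 63*h + 392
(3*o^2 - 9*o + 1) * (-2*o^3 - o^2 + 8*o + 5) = -6*o^5 + 15*o^4 + 31*o^3 - 58*o^2 - 37*o + 5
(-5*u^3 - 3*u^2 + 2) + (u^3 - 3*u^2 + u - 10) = -4*u^3 - 6*u^2 + u - 8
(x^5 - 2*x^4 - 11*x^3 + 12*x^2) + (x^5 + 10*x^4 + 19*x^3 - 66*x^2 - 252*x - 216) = 2*x^5 + 8*x^4 + 8*x^3 - 54*x^2 - 252*x - 216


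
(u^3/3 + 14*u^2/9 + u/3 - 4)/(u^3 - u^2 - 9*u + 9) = (3*u^2 + 5*u - 12)/(9*(u^2 - 4*u + 3))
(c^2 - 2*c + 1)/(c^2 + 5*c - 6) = (c - 1)/(c + 6)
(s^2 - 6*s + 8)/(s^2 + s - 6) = (s - 4)/(s + 3)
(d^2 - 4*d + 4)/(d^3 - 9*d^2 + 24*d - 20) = 1/(d - 5)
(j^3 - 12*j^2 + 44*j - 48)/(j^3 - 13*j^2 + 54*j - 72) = (j - 2)/(j - 3)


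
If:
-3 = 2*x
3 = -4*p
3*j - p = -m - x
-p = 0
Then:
No Solution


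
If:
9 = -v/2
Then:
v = -18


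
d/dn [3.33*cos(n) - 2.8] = -3.33*sin(n)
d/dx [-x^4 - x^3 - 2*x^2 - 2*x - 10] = -4*x^3 - 3*x^2 - 4*x - 2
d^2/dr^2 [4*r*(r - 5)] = 8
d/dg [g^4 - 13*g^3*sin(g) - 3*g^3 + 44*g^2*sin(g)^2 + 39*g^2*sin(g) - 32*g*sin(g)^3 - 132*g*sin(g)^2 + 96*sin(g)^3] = -13*g^3*cos(g) + 4*g^3 - 39*g^2*sin(g) + 44*g^2*sin(2*g) + 39*g^2*cos(g) - 9*g^2 - 96*g*sin(g)^2*cos(g) + 88*g*sin(g)^2 + 78*g*sin(g) - 132*g*sin(2*g) - 32*sin(g)^3 + 288*sin(g)^2*cos(g) - 132*sin(g)^2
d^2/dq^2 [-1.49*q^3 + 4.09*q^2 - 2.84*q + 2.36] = 8.18 - 8.94*q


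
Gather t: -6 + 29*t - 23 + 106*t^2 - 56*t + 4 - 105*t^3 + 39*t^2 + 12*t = -105*t^3 + 145*t^2 - 15*t - 25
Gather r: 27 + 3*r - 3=3*r + 24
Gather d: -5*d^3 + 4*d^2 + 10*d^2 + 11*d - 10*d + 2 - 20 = -5*d^3 + 14*d^2 + d - 18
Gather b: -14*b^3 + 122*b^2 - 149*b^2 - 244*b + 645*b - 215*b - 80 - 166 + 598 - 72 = -14*b^3 - 27*b^2 + 186*b + 280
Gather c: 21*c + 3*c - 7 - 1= 24*c - 8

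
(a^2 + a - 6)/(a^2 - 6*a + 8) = (a + 3)/(a - 4)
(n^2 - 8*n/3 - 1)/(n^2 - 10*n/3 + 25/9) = 3*(3*n^2 - 8*n - 3)/(9*n^2 - 30*n + 25)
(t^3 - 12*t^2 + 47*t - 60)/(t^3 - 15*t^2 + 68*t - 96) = (t - 5)/(t - 8)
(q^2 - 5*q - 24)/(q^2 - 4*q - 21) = (q - 8)/(q - 7)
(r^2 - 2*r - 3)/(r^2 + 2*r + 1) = (r - 3)/(r + 1)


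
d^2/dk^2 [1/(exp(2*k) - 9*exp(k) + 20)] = ((9 - 4*exp(k))*(exp(2*k) - 9*exp(k) + 20) + 2*(2*exp(k) - 9)^2*exp(k))*exp(k)/(exp(2*k) - 9*exp(k) + 20)^3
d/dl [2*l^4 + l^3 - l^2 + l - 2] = 8*l^3 + 3*l^2 - 2*l + 1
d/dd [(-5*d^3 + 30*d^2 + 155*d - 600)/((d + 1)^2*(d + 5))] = 5*(59 - 13*d)/(d^3 + 3*d^2 + 3*d + 1)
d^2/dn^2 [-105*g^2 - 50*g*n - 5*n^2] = -10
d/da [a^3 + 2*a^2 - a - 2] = 3*a^2 + 4*a - 1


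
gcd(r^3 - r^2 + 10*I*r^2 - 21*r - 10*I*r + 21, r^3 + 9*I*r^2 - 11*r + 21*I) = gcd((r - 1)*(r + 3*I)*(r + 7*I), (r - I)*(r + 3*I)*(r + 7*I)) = r^2 + 10*I*r - 21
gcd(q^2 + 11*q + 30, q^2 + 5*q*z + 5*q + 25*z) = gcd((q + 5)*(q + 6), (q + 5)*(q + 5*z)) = q + 5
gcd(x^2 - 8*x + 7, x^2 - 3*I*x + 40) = 1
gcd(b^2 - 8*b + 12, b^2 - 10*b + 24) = b - 6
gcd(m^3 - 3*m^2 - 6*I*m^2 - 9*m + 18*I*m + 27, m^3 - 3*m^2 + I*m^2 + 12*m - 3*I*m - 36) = m^2 + m*(-3 - 3*I) + 9*I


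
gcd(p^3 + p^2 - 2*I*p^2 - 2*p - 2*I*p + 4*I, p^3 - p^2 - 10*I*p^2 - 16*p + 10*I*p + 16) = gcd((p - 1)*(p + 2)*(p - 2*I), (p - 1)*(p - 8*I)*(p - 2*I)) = p^2 + p*(-1 - 2*I) + 2*I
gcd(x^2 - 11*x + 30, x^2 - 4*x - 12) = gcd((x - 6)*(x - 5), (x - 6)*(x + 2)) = x - 6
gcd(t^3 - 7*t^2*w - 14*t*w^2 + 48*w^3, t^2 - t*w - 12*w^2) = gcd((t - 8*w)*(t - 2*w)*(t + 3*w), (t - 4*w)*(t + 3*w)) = t + 3*w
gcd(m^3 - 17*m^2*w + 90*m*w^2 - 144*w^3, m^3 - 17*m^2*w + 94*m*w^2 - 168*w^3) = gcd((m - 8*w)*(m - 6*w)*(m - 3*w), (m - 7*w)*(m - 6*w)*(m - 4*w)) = -m + 6*w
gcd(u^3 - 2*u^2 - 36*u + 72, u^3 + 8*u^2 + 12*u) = u + 6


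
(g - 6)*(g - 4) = g^2 - 10*g + 24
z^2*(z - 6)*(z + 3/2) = z^4 - 9*z^3/2 - 9*z^2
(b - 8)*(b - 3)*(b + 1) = b^3 - 10*b^2 + 13*b + 24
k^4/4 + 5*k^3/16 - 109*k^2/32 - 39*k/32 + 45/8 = (k/4 + 1)*(k - 3)*(k - 5/4)*(k + 3/2)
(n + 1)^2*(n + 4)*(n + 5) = n^4 + 11*n^3 + 39*n^2 + 49*n + 20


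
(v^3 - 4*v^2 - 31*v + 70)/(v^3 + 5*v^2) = 1 - 9/v + 14/v^2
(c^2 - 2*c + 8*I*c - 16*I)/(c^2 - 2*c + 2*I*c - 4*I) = (c + 8*I)/(c + 2*I)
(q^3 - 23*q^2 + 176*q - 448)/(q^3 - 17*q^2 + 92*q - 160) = (q^2 - 15*q + 56)/(q^2 - 9*q + 20)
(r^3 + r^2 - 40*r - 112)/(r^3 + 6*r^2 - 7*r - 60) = (r^2 - 3*r - 28)/(r^2 + 2*r - 15)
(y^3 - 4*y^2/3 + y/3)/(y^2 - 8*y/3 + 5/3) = y*(3*y - 1)/(3*y - 5)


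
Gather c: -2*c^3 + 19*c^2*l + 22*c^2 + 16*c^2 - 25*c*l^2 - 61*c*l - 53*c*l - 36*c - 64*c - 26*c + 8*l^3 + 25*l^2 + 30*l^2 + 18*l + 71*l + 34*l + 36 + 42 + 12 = -2*c^3 + c^2*(19*l + 38) + c*(-25*l^2 - 114*l - 126) + 8*l^3 + 55*l^2 + 123*l + 90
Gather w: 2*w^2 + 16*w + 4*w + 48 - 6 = 2*w^2 + 20*w + 42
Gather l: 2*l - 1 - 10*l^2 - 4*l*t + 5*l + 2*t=-10*l^2 + l*(7 - 4*t) + 2*t - 1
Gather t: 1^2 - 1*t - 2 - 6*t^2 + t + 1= -6*t^2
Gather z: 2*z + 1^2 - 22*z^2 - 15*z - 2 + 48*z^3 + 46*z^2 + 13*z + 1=48*z^3 + 24*z^2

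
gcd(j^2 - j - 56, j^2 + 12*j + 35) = j + 7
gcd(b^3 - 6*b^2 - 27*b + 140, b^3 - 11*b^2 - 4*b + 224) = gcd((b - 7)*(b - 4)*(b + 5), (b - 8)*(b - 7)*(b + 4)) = b - 7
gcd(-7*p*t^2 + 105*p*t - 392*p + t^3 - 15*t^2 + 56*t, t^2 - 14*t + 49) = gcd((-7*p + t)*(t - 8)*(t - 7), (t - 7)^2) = t - 7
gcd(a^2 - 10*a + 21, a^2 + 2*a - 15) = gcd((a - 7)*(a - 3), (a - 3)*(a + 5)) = a - 3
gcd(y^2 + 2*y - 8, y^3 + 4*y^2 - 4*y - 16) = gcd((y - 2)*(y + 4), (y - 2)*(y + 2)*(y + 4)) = y^2 + 2*y - 8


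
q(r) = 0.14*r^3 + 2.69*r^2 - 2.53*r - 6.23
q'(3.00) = 17.39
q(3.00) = 14.17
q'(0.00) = -2.53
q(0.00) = -6.23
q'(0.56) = 0.61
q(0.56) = -6.78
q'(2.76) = 15.52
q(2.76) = 10.22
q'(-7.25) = -19.46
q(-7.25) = 100.15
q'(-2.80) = -14.30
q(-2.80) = 18.87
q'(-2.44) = -13.16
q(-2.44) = 13.92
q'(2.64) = 14.60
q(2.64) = 8.41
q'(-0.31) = -4.16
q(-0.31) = -5.19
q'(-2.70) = -13.99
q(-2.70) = 17.46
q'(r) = 0.42*r^2 + 5.38*r - 2.53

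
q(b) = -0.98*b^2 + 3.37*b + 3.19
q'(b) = 3.37 - 1.96*b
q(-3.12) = -16.86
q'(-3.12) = 9.49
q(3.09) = 4.25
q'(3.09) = -2.69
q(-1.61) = -4.78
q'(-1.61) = 6.53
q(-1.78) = -5.91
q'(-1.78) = 6.86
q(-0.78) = -0.03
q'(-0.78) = 4.90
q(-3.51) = -20.71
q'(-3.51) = 10.25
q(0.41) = 4.41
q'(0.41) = 2.57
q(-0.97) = -1.00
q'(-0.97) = 5.27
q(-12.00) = -178.37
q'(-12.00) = 26.89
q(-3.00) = -15.74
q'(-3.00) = 9.25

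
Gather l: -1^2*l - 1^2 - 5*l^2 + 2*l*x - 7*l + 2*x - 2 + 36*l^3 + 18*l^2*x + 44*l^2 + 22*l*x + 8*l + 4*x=36*l^3 + l^2*(18*x + 39) + 24*l*x + 6*x - 3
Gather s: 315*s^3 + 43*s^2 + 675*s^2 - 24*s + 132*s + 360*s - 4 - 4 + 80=315*s^3 + 718*s^2 + 468*s + 72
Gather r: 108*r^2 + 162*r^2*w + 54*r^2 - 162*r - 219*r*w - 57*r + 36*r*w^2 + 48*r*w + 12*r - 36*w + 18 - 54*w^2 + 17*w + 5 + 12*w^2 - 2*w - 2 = r^2*(162*w + 162) + r*(36*w^2 - 171*w - 207) - 42*w^2 - 21*w + 21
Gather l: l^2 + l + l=l^2 + 2*l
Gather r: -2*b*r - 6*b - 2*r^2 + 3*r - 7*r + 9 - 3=-6*b - 2*r^2 + r*(-2*b - 4) + 6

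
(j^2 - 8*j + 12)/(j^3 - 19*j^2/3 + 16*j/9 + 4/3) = 9*(j - 2)/(9*j^2 - 3*j - 2)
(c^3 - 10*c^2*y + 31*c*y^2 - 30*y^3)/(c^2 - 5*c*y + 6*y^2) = c - 5*y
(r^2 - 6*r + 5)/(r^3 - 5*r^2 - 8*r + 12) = (r - 5)/(r^2 - 4*r - 12)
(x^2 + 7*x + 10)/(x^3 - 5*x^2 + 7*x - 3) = (x^2 + 7*x + 10)/(x^3 - 5*x^2 + 7*x - 3)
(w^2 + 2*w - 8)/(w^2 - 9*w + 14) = (w + 4)/(w - 7)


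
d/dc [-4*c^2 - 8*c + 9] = -8*c - 8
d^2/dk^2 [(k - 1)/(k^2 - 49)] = 2*(4*k^2*(k - 1) + (1 - 3*k)*(k^2 - 49))/(k^2 - 49)^3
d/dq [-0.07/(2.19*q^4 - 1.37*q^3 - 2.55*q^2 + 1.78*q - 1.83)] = (0.6132*q^3 - 0.2877*q^2 - 0.357*q + 0.1246)/(-2.19*q^4 + 1.37*q^3 + 2.55*q^2 - 1.78*q + 1.83)^2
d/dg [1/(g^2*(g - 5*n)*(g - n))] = (-g*(g - 5*n) - g*(g - n) - 2*(g - 5*n)*(g - n))/(g^3*(g - 5*n)^2*(g - n)^2)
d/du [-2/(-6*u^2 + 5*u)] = 2*(5 - 12*u)/(u^2*(6*u - 5)^2)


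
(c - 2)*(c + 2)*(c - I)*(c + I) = c^4 - 3*c^2 - 4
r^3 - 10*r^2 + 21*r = r*(r - 7)*(r - 3)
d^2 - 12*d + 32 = (d - 8)*(d - 4)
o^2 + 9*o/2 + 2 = (o + 1/2)*(o + 4)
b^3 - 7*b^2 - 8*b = b*(b - 8)*(b + 1)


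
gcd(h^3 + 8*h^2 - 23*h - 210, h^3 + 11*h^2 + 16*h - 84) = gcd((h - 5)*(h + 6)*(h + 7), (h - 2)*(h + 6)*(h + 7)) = h^2 + 13*h + 42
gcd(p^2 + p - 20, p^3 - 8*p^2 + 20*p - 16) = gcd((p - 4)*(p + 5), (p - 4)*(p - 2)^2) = p - 4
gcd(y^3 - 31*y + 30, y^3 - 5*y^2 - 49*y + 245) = y - 5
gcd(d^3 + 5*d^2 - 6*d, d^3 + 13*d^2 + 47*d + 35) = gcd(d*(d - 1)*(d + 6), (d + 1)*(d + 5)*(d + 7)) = 1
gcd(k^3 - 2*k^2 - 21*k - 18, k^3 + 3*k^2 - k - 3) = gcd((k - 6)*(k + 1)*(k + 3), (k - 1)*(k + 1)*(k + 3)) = k^2 + 4*k + 3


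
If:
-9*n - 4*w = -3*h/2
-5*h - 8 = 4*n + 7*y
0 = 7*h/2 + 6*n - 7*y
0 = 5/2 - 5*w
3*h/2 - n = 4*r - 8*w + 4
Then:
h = -104/183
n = -58/183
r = -49/366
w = 1/2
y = -712/1281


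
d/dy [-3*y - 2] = -3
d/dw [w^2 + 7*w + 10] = 2*w + 7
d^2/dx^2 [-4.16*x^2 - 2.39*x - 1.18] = -8.32000000000000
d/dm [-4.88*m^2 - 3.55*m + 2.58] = -9.76*m - 3.55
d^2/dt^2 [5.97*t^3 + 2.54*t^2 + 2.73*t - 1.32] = 35.82*t + 5.08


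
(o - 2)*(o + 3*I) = o^2 - 2*o + 3*I*o - 6*I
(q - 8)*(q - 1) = q^2 - 9*q + 8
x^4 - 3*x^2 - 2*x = x*(x - 2)*(x + 1)^2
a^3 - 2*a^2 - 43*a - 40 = (a - 8)*(a + 1)*(a + 5)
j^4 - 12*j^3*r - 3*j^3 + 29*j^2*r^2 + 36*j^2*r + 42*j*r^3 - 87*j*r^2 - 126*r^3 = (j - 3)*(j - 7*r)*(j - 6*r)*(j + r)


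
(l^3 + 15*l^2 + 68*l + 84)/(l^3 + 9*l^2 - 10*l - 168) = (l + 2)/(l - 4)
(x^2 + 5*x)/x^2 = (x + 5)/x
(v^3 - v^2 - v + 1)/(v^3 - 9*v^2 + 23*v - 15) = (v^2 - 1)/(v^2 - 8*v + 15)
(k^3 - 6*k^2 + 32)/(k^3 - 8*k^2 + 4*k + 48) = (k - 4)/(k - 6)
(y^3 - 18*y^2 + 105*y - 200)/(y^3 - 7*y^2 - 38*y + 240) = (y - 5)/(y + 6)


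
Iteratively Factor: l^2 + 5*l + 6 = (l + 2)*(l + 3)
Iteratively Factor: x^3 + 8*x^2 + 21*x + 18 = (x + 3)*(x^2 + 5*x + 6) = (x + 2)*(x + 3)*(x + 3)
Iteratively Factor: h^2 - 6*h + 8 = (h - 2)*(h - 4)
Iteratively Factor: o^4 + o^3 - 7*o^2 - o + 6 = (o + 1)*(o^3 - 7*o + 6) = (o - 1)*(o + 1)*(o^2 + o - 6) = (o - 2)*(o - 1)*(o + 1)*(o + 3)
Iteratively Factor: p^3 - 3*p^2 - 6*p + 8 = (p - 1)*(p^2 - 2*p - 8) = (p - 1)*(p + 2)*(p - 4)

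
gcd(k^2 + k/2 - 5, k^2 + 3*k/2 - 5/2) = k + 5/2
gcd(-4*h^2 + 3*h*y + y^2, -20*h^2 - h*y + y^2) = 4*h + y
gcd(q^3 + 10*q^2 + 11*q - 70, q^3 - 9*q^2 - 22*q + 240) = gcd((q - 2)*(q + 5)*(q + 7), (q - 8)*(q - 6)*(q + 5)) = q + 5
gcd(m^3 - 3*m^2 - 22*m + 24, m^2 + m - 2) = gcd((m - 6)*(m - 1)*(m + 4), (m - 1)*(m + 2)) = m - 1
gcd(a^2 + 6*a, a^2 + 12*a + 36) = a + 6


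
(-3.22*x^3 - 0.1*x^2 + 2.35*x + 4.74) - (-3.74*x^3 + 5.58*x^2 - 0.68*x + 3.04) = 0.52*x^3 - 5.68*x^2 + 3.03*x + 1.7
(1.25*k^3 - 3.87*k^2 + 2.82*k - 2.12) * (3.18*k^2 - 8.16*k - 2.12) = 3.975*k^5 - 22.5066*k^4 + 37.8968*k^3 - 21.5484*k^2 + 11.3208*k + 4.4944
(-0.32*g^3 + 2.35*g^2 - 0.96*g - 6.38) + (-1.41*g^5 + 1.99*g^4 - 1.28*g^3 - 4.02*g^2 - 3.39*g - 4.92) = -1.41*g^5 + 1.99*g^4 - 1.6*g^3 - 1.67*g^2 - 4.35*g - 11.3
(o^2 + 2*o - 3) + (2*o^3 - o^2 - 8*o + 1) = 2*o^3 - 6*o - 2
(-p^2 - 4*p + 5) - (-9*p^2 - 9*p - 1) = 8*p^2 + 5*p + 6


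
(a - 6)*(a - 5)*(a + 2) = a^3 - 9*a^2 + 8*a + 60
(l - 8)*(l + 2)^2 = l^3 - 4*l^2 - 28*l - 32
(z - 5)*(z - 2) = z^2 - 7*z + 10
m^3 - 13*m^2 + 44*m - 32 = (m - 8)*(m - 4)*(m - 1)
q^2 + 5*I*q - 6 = (q + 2*I)*(q + 3*I)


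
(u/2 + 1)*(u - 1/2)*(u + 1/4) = u^3/2 + 7*u^2/8 - 5*u/16 - 1/8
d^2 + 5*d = d*(d + 5)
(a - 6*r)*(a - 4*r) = a^2 - 10*a*r + 24*r^2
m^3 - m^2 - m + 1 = (m - 1)^2*(m + 1)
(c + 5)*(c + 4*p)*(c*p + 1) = c^3*p + 4*c^2*p^2 + 5*c^2*p + c^2 + 20*c*p^2 + 4*c*p + 5*c + 20*p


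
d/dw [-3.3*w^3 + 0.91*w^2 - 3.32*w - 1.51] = -9.9*w^2 + 1.82*w - 3.32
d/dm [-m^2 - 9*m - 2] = -2*m - 9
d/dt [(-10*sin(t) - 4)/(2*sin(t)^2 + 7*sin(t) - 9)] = 2*(10*sin(t)^2 + 8*sin(t) + 59)*cos(t)/((sin(t) - 1)^2*(2*sin(t) + 9)^2)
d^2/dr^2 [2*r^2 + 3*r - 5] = 4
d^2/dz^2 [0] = 0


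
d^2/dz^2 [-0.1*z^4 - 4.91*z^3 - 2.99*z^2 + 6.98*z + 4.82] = -1.2*z^2 - 29.46*z - 5.98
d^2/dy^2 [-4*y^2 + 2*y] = -8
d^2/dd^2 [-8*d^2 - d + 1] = -16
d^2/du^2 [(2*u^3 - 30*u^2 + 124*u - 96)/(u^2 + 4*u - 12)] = 24*(25*u^3 - 138*u^2 + 348*u - 88)/(u^6 + 12*u^5 + 12*u^4 - 224*u^3 - 144*u^2 + 1728*u - 1728)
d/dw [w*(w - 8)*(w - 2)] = 3*w^2 - 20*w + 16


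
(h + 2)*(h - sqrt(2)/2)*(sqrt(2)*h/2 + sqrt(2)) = sqrt(2)*h^3/2 - h^2/2 + 2*sqrt(2)*h^2 - 2*h + 2*sqrt(2)*h - 2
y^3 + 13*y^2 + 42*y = y*(y + 6)*(y + 7)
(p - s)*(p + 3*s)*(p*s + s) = p^3*s + 2*p^2*s^2 + p^2*s - 3*p*s^3 + 2*p*s^2 - 3*s^3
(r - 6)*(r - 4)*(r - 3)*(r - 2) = r^4 - 15*r^3 + 80*r^2 - 180*r + 144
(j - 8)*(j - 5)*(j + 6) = j^3 - 7*j^2 - 38*j + 240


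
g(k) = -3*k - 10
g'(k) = -3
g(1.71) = -15.13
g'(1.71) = -3.00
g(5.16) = -25.48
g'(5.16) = -3.00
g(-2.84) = -1.48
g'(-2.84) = -3.00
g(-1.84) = -4.48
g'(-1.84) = -3.00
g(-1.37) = -5.89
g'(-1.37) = -3.00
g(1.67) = -15.01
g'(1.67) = -3.00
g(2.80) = -18.40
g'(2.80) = -3.00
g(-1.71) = -4.87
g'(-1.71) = -3.00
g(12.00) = -46.00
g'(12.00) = -3.00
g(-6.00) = 8.00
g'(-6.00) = -3.00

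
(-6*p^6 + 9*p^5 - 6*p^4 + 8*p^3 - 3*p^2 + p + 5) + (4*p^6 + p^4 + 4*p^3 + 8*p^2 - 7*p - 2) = -2*p^6 + 9*p^5 - 5*p^4 + 12*p^3 + 5*p^2 - 6*p + 3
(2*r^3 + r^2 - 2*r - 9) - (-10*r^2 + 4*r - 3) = 2*r^3 + 11*r^2 - 6*r - 6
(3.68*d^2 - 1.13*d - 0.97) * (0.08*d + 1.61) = 0.2944*d^3 + 5.8344*d^2 - 1.8969*d - 1.5617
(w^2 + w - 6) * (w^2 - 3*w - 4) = w^4 - 2*w^3 - 13*w^2 + 14*w + 24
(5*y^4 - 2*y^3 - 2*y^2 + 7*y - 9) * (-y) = -5*y^5 + 2*y^4 + 2*y^3 - 7*y^2 + 9*y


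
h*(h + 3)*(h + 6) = h^3 + 9*h^2 + 18*h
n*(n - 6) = n^2 - 6*n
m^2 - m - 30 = (m - 6)*(m + 5)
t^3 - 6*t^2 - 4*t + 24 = (t - 6)*(t - 2)*(t + 2)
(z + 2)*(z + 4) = z^2 + 6*z + 8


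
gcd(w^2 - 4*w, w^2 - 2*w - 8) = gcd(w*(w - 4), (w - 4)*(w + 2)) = w - 4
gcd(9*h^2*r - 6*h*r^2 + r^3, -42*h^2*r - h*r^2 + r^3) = r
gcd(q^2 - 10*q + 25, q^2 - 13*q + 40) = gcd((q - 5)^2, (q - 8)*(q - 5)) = q - 5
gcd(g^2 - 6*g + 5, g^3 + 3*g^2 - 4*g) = g - 1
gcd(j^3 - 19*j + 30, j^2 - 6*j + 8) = j - 2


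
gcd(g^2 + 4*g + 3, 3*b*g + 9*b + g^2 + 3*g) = g + 3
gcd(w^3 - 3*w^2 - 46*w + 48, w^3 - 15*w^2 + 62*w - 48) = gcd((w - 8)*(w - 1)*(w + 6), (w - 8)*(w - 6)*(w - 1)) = w^2 - 9*w + 8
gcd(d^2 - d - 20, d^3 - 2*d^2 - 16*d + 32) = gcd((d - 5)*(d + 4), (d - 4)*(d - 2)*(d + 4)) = d + 4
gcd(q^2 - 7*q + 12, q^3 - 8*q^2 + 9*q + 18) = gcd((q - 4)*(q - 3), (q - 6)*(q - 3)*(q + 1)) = q - 3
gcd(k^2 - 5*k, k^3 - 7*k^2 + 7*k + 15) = k - 5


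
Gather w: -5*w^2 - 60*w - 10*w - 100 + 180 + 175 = -5*w^2 - 70*w + 255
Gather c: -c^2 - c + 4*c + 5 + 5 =-c^2 + 3*c + 10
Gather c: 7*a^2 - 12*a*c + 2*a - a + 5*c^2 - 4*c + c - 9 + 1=7*a^2 + a + 5*c^2 + c*(-12*a - 3) - 8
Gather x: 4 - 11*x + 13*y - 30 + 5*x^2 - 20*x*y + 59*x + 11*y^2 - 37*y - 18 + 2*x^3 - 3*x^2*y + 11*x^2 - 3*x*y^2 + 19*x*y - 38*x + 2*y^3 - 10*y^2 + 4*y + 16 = 2*x^3 + x^2*(16 - 3*y) + x*(-3*y^2 - y + 10) + 2*y^3 + y^2 - 20*y - 28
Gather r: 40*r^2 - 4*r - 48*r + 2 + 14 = 40*r^2 - 52*r + 16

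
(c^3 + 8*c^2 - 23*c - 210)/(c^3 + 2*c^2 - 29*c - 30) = (c + 7)/(c + 1)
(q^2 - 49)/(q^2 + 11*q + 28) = (q - 7)/(q + 4)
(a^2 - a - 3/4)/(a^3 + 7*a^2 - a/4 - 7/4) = (2*a - 3)/(2*a^2 + 13*a - 7)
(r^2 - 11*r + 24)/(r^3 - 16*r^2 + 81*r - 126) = (r - 8)/(r^2 - 13*r + 42)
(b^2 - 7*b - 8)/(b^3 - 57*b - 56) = 1/(b + 7)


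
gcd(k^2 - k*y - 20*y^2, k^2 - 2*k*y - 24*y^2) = k + 4*y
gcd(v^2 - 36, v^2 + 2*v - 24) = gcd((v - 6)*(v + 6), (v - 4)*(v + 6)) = v + 6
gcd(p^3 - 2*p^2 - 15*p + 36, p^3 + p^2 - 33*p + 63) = p^2 - 6*p + 9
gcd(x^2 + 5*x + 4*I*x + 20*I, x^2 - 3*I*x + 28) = x + 4*I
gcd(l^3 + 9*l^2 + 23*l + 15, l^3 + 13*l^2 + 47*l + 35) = l^2 + 6*l + 5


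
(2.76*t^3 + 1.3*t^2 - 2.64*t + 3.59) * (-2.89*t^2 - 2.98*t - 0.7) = -7.9764*t^5 - 11.9818*t^4 + 1.8236*t^3 - 3.4179*t^2 - 8.8502*t - 2.513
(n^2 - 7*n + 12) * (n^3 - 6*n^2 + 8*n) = n^5 - 13*n^4 + 62*n^3 - 128*n^2 + 96*n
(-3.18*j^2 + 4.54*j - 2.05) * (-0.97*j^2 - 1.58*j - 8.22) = 3.0846*j^4 + 0.620600000000001*j^3 + 20.9549*j^2 - 34.0798*j + 16.851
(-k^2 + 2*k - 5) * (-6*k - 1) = 6*k^3 - 11*k^2 + 28*k + 5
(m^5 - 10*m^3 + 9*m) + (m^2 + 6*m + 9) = m^5 - 10*m^3 + m^2 + 15*m + 9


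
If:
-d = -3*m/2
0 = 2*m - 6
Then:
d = 9/2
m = 3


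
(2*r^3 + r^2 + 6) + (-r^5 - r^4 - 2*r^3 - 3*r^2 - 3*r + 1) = -r^5 - r^4 - 2*r^2 - 3*r + 7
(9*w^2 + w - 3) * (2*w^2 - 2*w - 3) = 18*w^4 - 16*w^3 - 35*w^2 + 3*w + 9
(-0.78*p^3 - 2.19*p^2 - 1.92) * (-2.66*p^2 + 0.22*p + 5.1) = 2.0748*p^5 + 5.6538*p^4 - 4.4598*p^3 - 6.0618*p^2 - 0.4224*p - 9.792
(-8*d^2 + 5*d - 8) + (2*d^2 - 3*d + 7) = -6*d^2 + 2*d - 1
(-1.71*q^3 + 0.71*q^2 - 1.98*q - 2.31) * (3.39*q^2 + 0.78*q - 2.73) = -5.7969*q^5 + 1.0731*q^4 - 1.4901*q^3 - 11.3136*q^2 + 3.6036*q + 6.3063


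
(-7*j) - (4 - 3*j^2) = 3*j^2 - 7*j - 4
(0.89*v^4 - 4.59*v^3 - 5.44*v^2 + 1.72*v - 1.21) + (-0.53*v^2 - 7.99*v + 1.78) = 0.89*v^4 - 4.59*v^3 - 5.97*v^2 - 6.27*v + 0.57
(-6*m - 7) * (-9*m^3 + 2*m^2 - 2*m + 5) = 54*m^4 + 51*m^3 - 2*m^2 - 16*m - 35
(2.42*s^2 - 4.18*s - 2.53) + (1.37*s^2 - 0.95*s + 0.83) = 3.79*s^2 - 5.13*s - 1.7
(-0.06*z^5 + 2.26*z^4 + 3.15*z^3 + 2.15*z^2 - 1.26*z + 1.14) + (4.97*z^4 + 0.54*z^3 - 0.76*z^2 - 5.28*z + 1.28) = -0.06*z^5 + 7.23*z^4 + 3.69*z^3 + 1.39*z^2 - 6.54*z + 2.42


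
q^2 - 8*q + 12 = (q - 6)*(q - 2)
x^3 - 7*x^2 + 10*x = x*(x - 5)*(x - 2)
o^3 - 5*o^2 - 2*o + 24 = (o - 4)*(o - 3)*(o + 2)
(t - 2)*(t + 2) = t^2 - 4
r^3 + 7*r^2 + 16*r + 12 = (r + 2)^2*(r + 3)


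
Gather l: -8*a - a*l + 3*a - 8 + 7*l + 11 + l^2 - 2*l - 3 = -5*a + l^2 + l*(5 - a)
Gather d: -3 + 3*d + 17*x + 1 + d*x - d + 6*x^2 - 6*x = d*(x + 2) + 6*x^2 + 11*x - 2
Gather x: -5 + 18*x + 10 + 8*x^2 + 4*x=8*x^2 + 22*x + 5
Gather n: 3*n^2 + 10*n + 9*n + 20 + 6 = 3*n^2 + 19*n + 26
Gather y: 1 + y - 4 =y - 3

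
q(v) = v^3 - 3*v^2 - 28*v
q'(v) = 3*v^2 - 6*v - 28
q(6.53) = -32.32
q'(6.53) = 60.74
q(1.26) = -38.04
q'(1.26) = -30.80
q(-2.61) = 34.86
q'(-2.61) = 8.10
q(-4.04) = -1.78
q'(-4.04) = 45.20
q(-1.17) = 27.05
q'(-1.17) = -16.87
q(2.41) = -70.91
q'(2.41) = -25.04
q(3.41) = -90.71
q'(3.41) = -13.58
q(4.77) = -93.29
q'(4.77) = 11.64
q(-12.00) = -1824.00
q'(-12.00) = 476.00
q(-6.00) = -156.00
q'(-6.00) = 116.00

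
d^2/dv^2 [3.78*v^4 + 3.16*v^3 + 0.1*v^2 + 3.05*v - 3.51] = 45.36*v^2 + 18.96*v + 0.2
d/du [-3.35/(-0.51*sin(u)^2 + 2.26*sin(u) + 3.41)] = (7.571 - 3.417*sin(u))*cos(u)/(-0.51*sin(u)^2 + 2.26*sin(u) + 3.41)^2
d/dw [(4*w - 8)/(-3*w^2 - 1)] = 4*(-3*w^2 + 6*w*(w - 2) - 1)/(3*w^2 + 1)^2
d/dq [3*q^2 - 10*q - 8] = 6*q - 10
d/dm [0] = 0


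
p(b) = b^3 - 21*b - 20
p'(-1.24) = -16.39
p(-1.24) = 4.13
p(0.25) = -25.23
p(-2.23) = 15.74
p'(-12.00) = 411.00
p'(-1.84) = -10.84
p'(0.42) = -20.47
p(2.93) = -56.38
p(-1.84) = 12.41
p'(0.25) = -20.81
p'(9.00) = 222.00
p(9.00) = 520.00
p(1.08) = -41.42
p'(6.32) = 98.83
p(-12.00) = -1496.00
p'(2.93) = 4.75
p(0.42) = -28.75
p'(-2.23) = -6.08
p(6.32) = 99.72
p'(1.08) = -17.50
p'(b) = 3*b^2 - 21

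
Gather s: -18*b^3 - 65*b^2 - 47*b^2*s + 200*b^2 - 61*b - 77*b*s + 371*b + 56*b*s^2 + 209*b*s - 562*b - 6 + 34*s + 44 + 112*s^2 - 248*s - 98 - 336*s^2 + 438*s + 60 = -18*b^3 + 135*b^2 - 252*b + s^2*(56*b - 224) + s*(-47*b^2 + 132*b + 224)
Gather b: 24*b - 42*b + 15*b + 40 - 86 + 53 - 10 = -3*b - 3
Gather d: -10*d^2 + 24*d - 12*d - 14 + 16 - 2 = -10*d^2 + 12*d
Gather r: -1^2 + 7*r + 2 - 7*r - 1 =0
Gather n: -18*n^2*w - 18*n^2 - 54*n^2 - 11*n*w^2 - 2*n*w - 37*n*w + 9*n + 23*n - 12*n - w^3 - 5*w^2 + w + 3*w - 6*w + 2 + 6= n^2*(-18*w - 72) + n*(-11*w^2 - 39*w + 20) - w^3 - 5*w^2 - 2*w + 8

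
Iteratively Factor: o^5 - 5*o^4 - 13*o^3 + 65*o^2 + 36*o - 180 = (o - 2)*(o^4 - 3*o^3 - 19*o^2 + 27*o + 90) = (o - 2)*(o + 3)*(o^3 - 6*o^2 - o + 30) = (o - 2)*(o + 2)*(o + 3)*(o^2 - 8*o + 15) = (o - 5)*(o - 2)*(o + 2)*(o + 3)*(o - 3)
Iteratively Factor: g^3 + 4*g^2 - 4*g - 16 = (g + 2)*(g^2 + 2*g - 8) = (g - 2)*(g + 2)*(g + 4)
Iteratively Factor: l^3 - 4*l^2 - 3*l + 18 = (l - 3)*(l^2 - l - 6) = (l - 3)*(l + 2)*(l - 3)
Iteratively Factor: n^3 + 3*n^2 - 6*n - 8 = (n + 1)*(n^2 + 2*n - 8) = (n - 2)*(n + 1)*(n + 4)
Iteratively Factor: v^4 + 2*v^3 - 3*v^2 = (v + 3)*(v^3 - v^2) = (v - 1)*(v + 3)*(v^2) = v*(v - 1)*(v + 3)*(v)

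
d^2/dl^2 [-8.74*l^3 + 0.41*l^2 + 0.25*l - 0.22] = 0.82 - 52.44*l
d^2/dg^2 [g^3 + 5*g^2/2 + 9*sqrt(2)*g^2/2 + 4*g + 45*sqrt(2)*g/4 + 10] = 6*g + 5 + 9*sqrt(2)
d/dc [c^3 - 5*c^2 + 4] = c*(3*c - 10)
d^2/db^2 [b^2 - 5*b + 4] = 2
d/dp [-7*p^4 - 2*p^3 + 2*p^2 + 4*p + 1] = -28*p^3 - 6*p^2 + 4*p + 4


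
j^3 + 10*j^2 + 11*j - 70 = (j - 2)*(j + 5)*(j + 7)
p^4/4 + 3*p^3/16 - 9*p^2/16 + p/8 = p*(p/4 + 1/2)*(p - 1)*(p - 1/4)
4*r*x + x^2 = x*(4*r + x)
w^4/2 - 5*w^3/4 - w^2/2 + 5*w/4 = w*(w/2 + 1/2)*(w - 5/2)*(w - 1)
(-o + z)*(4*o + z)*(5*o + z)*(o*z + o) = -20*o^4*z - 20*o^4 + 11*o^3*z^2 + 11*o^3*z + 8*o^2*z^3 + 8*o^2*z^2 + o*z^4 + o*z^3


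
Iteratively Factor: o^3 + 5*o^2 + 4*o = (o + 1)*(o^2 + 4*o) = o*(o + 1)*(o + 4)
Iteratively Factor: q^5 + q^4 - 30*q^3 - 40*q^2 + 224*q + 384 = (q + 3)*(q^4 - 2*q^3 - 24*q^2 + 32*q + 128) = (q + 2)*(q + 3)*(q^3 - 4*q^2 - 16*q + 64) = (q - 4)*(q + 2)*(q + 3)*(q^2 - 16) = (q - 4)^2*(q + 2)*(q + 3)*(q + 4)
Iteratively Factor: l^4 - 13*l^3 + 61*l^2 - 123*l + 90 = (l - 5)*(l^3 - 8*l^2 + 21*l - 18) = (l - 5)*(l - 3)*(l^2 - 5*l + 6) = (l - 5)*(l - 3)*(l - 2)*(l - 3)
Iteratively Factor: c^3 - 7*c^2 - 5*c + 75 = (c - 5)*(c^2 - 2*c - 15) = (c - 5)*(c + 3)*(c - 5)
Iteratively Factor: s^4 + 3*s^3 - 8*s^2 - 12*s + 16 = (s + 4)*(s^3 - s^2 - 4*s + 4) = (s + 2)*(s + 4)*(s^2 - 3*s + 2) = (s - 2)*(s + 2)*(s + 4)*(s - 1)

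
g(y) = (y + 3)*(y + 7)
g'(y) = 2*y + 10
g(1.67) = 40.49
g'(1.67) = 13.34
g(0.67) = 28.15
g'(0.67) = 11.34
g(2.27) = 48.85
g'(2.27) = 14.54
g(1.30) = 35.69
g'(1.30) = 12.60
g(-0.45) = 16.70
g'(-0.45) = 9.10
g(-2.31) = 3.24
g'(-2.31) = 5.38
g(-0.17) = 19.33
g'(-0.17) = 9.66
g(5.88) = 114.37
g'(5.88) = 21.76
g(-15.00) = 96.00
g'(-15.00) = -20.00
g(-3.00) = 0.00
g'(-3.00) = 4.00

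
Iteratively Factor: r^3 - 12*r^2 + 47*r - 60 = (r - 3)*(r^2 - 9*r + 20) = (r - 5)*(r - 3)*(r - 4)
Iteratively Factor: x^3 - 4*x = (x)*(x^2 - 4) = x*(x + 2)*(x - 2)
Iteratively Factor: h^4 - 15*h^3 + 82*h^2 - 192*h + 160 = (h - 4)*(h^3 - 11*h^2 + 38*h - 40) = (h - 4)*(h - 2)*(h^2 - 9*h + 20) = (h - 5)*(h - 4)*(h - 2)*(h - 4)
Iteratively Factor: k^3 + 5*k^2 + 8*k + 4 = (k + 2)*(k^2 + 3*k + 2) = (k + 1)*(k + 2)*(k + 2)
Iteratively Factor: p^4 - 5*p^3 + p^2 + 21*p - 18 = (p - 3)*(p^3 - 2*p^2 - 5*p + 6) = (p - 3)*(p + 2)*(p^2 - 4*p + 3) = (p - 3)*(p - 1)*(p + 2)*(p - 3)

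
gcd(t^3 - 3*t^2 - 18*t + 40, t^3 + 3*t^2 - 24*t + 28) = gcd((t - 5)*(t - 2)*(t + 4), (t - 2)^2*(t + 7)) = t - 2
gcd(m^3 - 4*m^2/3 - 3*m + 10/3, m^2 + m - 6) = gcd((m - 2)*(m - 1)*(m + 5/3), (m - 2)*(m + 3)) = m - 2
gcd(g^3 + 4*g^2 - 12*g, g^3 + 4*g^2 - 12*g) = g^3 + 4*g^2 - 12*g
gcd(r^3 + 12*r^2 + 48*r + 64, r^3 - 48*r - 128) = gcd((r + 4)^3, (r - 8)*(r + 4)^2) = r^2 + 8*r + 16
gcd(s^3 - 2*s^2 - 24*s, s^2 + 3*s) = s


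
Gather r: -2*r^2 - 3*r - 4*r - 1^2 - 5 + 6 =-2*r^2 - 7*r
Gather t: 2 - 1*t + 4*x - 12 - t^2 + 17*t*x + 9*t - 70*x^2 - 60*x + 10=-t^2 + t*(17*x + 8) - 70*x^2 - 56*x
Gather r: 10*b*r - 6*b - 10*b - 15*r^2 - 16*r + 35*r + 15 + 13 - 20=-16*b - 15*r^2 + r*(10*b + 19) + 8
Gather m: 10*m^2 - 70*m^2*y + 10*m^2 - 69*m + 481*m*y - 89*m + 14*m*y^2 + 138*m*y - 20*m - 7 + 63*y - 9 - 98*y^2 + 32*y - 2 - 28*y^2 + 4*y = m^2*(20 - 70*y) + m*(14*y^2 + 619*y - 178) - 126*y^2 + 99*y - 18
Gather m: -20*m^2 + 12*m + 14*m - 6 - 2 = -20*m^2 + 26*m - 8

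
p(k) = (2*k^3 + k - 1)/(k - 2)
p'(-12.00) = -44.09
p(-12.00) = 247.79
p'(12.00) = 51.83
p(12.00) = 346.70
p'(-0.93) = -1.70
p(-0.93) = 1.21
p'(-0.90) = -1.62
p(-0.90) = 1.16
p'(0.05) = -0.27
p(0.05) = 0.49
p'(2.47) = -63.08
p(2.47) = 67.25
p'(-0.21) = -0.32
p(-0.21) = 0.56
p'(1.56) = -77.57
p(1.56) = -18.53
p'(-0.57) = -0.85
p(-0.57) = 0.76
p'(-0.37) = -0.51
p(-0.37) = 0.62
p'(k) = (6*k^2 + 1)/(k - 2) - (2*k^3 + k - 1)/(k - 2)^2 = (4*k^3 - 12*k^2 - 1)/(k^2 - 4*k + 4)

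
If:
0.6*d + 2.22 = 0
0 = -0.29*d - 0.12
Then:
No Solution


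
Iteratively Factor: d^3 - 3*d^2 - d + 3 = (d - 3)*(d^2 - 1) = (d - 3)*(d - 1)*(d + 1)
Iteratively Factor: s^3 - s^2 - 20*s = (s - 5)*(s^2 + 4*s) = s*(s - 5)*(s + 4)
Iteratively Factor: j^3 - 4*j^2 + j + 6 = (j + 1)*(j^2 - 5*j + 6) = (j - 3)*(j + 1)*(j - 2)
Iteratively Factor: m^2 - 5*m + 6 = (m - 3)*(m - 2)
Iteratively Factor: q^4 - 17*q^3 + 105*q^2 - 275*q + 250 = (q - 5)*(q^3 - 12*q^2 + 45*q - 50) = (q - 5)^2*(q^2 - 7*q + 10) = (q - 5)^3*(q - 2)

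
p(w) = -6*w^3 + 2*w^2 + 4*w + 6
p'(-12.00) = -2636.00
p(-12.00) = 10614.00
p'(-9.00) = -1490.00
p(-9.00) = 4506.00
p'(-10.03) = -1846.94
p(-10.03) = 6221.24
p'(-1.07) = -20.89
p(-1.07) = 11.36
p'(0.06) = 4.18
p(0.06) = 6.25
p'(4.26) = -305.62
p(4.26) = -404.52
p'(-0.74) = -8.82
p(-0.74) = 6.57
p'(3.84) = -246.06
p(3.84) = -288.89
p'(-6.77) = -848.07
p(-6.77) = 1932.32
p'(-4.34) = -352.40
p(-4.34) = 516.79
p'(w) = -18*w^2 + 4*w + 4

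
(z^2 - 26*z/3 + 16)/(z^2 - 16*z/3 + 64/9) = 3*(z - 6)/(3*z - 8)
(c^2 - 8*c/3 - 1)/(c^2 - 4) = (c^2 - 8*c/3 - 1)/(c^2 - 4)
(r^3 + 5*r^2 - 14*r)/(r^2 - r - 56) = r*(r - 2)/(r - 8)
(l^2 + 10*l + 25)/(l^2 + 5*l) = (l + 5)/l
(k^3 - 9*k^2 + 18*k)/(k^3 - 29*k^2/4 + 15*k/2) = 4*(k - 3)/(4*k - 5)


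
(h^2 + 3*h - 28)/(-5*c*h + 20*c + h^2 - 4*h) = (-h - 7)/(5*c - h)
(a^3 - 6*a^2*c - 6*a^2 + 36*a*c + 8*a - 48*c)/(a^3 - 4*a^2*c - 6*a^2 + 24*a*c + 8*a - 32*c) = (a - 6*c)/(a - 4*c)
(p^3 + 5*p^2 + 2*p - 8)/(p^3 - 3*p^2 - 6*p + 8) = (p + 4)/(p - 4)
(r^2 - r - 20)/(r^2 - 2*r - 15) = (r + 4)/(r + 3)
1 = 1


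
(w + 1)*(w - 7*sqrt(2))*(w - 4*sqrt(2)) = w^3 - 11*sqrt(2)*w^2 + w^2 - 11*sqrt(2)*w + 56*w + 56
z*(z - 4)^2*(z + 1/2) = z^4 - 15*z^3/2 + 12*z^2 + 8*z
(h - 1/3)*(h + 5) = h^2 + 14*h/3 - 5/3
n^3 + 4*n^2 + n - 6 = (n - 1)*(n + 2)*(n + 3)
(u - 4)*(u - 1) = u^2 - 5*u + 4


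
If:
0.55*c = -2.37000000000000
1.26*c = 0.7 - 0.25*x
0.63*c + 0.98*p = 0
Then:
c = -4.31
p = 2.77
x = 24.52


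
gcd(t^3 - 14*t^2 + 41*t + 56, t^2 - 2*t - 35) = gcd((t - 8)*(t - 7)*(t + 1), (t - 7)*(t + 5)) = t - 7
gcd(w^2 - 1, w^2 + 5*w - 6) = w - 1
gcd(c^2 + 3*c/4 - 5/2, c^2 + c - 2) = c + 2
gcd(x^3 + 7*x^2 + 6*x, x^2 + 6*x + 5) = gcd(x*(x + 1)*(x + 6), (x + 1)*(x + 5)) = x + 1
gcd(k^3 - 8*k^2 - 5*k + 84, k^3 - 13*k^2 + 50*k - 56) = k^2 - 11*k + 28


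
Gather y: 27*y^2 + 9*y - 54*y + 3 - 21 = 27*y^2 - 45*y - 18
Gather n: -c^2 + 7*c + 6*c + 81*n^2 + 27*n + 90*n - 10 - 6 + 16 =-c^2 + 13*c + 81*n^2 + 117*n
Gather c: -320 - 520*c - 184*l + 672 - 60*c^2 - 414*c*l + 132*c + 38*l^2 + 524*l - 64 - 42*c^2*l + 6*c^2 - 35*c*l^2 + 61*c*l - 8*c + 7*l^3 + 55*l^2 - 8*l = c^2*(-42*l - 54) + c*(-35*l^2 - 353*l - 396) + 7*l^3 + 93*l^2 + 332*l + 288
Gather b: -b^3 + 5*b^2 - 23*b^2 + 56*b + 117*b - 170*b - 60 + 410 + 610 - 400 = -b^3 - 18*b^2 + 3*b + 560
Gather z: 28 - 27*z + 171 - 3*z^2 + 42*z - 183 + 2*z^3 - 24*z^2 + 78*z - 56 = 2*z^3 - 27*z^2 + 93*z - 40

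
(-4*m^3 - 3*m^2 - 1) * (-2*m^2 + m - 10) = 8*m^5 + 2*m^4 + 37*m^3 + 32*m^2 - m + 10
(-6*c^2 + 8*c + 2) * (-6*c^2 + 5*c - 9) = 36*c^4 - 78*c^3 + 82*c^2 - 62*c - 18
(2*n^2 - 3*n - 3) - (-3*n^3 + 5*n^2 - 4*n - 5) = 3*n^3 - 3*n^2 + n + 2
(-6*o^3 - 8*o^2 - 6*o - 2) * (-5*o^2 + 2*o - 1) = 30*o^5 + 28*o^4 + 20*o^3 + 6*o^2 + 2*o + 2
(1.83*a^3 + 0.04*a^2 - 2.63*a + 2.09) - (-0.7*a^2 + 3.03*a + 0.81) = 1.83*a^3 + 0.74*a^2 - 5.66*a + 1.28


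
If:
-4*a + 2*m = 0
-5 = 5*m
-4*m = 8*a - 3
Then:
No Solution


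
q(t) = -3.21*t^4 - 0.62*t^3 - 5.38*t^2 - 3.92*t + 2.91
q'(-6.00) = 2767.12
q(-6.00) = -4193.49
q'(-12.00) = 22044.88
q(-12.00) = -66215.97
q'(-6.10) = 2906.94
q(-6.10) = -4477.15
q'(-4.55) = 1216.01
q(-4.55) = -1408.02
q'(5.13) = -1841.54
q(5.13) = -2465.67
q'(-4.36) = 1071.84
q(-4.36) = -1190.87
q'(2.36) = -208.45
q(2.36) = -144.03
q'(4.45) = -1220.11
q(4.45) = -1434.47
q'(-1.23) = 30.39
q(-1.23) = -6.60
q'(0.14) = -5.50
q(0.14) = 2.25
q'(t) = -12.84*t^3 - 1.86*t^2 - 10.76*t - 3.92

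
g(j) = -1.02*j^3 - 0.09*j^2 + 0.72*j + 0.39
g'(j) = -3.06*j^2 - 0.18*j + 0.72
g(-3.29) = 33.37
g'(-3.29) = -31.81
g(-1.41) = 2.06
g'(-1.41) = -5.11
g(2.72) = -18.84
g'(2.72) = -22.41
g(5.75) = -192.36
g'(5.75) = -101.49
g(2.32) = -11.16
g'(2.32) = -16.17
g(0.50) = 0.60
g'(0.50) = -0.14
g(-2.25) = 9.93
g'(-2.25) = -14.37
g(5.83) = -200.59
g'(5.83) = -104.34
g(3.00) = -25.80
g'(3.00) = -27.36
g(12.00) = -1766.49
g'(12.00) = -442.08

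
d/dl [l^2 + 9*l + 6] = 2*l + 9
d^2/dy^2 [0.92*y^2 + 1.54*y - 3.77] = 1.84000000000000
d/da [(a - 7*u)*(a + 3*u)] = 2*a - 4*u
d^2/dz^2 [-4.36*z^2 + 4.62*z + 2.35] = -8.72000000000000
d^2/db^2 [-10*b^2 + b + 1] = -20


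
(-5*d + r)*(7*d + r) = -35*d^2 + 2*d*r + r^2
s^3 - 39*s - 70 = (s - 7)*(s + 2)*(s + 5)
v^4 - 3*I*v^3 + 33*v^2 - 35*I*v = v*(v - 7*I)*(v - I)*(v + 5*I)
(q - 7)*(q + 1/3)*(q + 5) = q^3 - 5*q^2/3 - 107*q/3 - 35/3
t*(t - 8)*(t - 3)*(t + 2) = t^4 - 9*t^3 + 2*t^2 + 48*t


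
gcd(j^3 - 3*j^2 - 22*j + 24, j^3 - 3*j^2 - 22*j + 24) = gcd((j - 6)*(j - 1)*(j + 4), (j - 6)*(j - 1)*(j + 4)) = j^3 - 3*j^2 - 22*j + 24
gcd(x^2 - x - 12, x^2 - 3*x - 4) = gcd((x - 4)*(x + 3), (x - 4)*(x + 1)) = x - 4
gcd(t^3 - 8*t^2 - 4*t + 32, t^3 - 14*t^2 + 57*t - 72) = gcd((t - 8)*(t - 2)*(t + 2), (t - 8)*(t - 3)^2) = t - 8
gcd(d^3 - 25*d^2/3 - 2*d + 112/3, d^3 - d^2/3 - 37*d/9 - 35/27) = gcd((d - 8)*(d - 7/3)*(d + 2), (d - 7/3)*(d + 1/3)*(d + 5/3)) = d - 7/3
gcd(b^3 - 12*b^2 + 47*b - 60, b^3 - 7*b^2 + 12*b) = b^2 - 7*b + 12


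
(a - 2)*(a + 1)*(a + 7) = a^3 + 6*a^2 - 9*a - 14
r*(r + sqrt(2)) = r^2 + sqrt(2)*r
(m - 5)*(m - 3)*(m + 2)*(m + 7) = m^4 + m^3 - 43*m^2 + 23*m + 210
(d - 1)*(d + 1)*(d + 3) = d^3 + 3*d^2 - d - 3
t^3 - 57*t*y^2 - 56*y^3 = (t - 8*y)*(t + y)*(t + 7*y)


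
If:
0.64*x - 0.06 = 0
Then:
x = 0.09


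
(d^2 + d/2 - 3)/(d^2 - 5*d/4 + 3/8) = 4*(2*d^2 + d - 6)/(8*d^2 - 10*d + 3)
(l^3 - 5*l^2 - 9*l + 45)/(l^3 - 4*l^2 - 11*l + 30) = (l - 3)/(l - 2)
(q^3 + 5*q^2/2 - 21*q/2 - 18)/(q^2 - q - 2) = (-q^3 - 5*q^2/2 + 21*q/2 + 18)/(-q^2 + q + 2)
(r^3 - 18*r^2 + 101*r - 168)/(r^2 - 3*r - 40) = (r^2 - 10*r + 21)/(r + 5)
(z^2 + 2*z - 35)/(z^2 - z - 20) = (z + 7)/(z + 4)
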